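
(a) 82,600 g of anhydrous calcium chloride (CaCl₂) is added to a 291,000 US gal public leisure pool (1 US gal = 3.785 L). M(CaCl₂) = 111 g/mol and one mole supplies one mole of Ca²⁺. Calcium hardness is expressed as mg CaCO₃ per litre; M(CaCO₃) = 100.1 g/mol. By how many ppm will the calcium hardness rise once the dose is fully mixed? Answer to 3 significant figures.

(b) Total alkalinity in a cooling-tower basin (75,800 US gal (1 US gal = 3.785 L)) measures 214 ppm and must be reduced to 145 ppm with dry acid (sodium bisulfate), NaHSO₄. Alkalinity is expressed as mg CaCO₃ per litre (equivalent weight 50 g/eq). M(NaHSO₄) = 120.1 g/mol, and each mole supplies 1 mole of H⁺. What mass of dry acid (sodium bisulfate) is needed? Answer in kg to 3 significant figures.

(a) Volume: 291,000 US gal × 3.785 L/gal = 1,101,435 L.
(a) Moles of Ca²⁺: 82,600 g ÷ 111 g/mol = 744.1 mol.
(a) As CaCO₃: 744.1 mol × 100.1 g/mol = 74,490 g.
(a) Rise: 74,490 g / 1,101,435 L × 1000 = 67.63 mg/L.

(b) Volume: 75,800 US gal × 3.785 L/gal = 286,903 L.
(b) Alkalinity to neutralize: (214 − 145) = 69 mg/L as CaCO₃ × 286,903 L = 19,800 g as CaCO₃.
(b) Equivalents of H⁺ required: 19,800 ÷ 50 g/eq = 395.9 eq = 395.9 mol NaHSO₄.
(b) Mass of NaHSO₄: 395.9 × 120.1 = 47,550 g.

(a) 67.6 ppm; (b) 47.6 kg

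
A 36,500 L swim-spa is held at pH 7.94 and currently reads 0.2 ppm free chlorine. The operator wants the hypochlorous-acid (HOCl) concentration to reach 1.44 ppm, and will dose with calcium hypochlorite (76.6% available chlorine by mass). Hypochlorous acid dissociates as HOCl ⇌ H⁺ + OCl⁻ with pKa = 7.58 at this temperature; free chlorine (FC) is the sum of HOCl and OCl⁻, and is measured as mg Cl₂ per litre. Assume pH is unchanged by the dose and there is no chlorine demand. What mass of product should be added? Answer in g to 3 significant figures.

216 g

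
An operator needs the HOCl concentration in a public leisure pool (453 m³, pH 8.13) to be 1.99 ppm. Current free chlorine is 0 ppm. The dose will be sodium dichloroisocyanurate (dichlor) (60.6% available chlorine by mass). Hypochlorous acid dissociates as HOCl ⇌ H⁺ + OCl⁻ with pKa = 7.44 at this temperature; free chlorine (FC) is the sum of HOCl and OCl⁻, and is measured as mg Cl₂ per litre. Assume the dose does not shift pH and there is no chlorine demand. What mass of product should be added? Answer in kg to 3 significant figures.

Volume: 453 m³ = 453,000 L.
[OCl⁻]/[HOCl] = 10^(pH − pKa) = 10^(8.13 − 7.44) = 4.898; fraction as HOCl = 1/(1 + 4.898) = 0.1696.
Free chlorine required for 1.99 ppm HOCl: 1.99 / 0.1696 = 11.74 ppm.
FC to add: 11.74 − 0 = 11.74 mg/L as Cl₂.
Cl₂ equivalent: 11.74 mg/L × 453,000 L = 5317 g.
Product at 60.6% available Cl: 5317 / 0.606 = 8773 g.

8.77 kg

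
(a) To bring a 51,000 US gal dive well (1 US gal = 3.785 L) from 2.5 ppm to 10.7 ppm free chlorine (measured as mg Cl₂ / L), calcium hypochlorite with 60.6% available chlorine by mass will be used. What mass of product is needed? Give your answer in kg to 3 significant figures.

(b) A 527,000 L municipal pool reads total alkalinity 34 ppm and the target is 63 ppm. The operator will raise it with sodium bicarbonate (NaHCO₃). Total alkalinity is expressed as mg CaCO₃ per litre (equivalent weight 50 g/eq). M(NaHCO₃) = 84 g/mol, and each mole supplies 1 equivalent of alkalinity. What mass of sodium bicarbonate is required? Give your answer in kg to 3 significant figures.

(a) 2.61 kg; (b) 25.7 kg

(a) Volume: 51,000 US gal × 3.785 L/gal = 193,035 L.
(a) Chlorine deficit: 10.7 − 2.5 = 8.2 ppm = 8.2 mg/L as Cl₂.
(a) Cl₂ equivalent needed: 8.2 mg/L × 193,035 L = 1,583,000 mg = 1583 g.
(a) Product at 60.6% available chlorine: 1583 / 0.606 = 2612 g.

(b) Alkalinity to add: (63 − 34) = 29 mg/L as CaCO₃ × 527,000 L = 15,280 g as CaCO₃.
(b) Equivalents: 15,280 g ÷ 50 g/eq = 305.7 eq.
(b) NaHCO₃ supplies 1 eq per mole → 305.7 mol.
(b) Mass: 305.7 mol × 84 g/mol = 25,680 g.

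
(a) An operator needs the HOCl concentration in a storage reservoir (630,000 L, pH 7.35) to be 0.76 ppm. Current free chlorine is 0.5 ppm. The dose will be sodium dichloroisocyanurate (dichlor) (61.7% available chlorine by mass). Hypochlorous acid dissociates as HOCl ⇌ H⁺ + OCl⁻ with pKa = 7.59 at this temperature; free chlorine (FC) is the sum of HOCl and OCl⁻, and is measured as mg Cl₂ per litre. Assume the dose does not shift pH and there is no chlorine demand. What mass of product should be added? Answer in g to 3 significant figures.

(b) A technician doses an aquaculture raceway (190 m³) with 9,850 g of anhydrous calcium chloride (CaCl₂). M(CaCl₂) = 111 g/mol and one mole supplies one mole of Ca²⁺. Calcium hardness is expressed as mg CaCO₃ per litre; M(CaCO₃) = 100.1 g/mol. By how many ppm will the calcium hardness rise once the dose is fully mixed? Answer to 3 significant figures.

(a) 712 g; (b) 46.8 ppm

(a) [OCl⁻]/[HOCl] = 10^(pH − pKa) = 10^(7.35 − 7.59) = 0.5754; fraction as HOCl = 1/(1 + 0.5754) = 0.6347.
(a) Free chlorine required for 0.76 ppm HOCl: 0.76 / 0.6347 = 1.197 ppm.
(a) FC to add: 1.197 − 0.5 = 0.6973 mg/L as Cl₂.
(a) Cl₂ equivalent: 0.6973 mg/L × 630,000 L = 439.3 g.
(a) Product at 61.7% available Cl: 439.3 / 0.617 = 712 g.

(b) Volume: 190 m³ = 190,000 L.
(b) Moles of Ca²⁺: 9,850 g ÷ 111 g/mol = 88.74 mol.
(b) As CaCO₃: 88.74 mol × 100.1 g/mol = 8883 g.
(b) Rise: 8883 g / 190,000 L × 1000 = 46.75 mg/L.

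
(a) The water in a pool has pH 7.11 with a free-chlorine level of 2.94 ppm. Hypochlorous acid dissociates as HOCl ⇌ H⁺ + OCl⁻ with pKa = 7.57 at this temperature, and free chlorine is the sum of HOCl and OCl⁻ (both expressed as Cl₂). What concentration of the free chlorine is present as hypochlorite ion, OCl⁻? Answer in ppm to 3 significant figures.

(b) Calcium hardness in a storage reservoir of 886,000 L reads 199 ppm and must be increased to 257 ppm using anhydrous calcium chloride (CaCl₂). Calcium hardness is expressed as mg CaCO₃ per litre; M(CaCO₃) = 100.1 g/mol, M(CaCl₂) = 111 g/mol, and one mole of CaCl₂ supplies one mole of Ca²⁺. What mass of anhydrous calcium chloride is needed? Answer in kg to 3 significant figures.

(a) [OCl⁻]/[HOCl] = 10^(pH − pKa) = 10^(7.11 − 7.57) = 10^-0.46 = 0.3467.
(a) Fraction as HOCl = 1 / (1 + 0.3467) = 0.7425.
(a) OCl⁻ = (1 − 0.7425) × 2.94 ppm = 0.7569 ppm.

(b) Hardness to add: (257 − 199) = 58 mg/L as CaCO₃ × 886,000 L = 51,390 g as CaCO₃.
(b) Moles of Ca²⁺ (1 mol Ca²⁺ ≡ 1 mol CaCO₃): 51,390 / 100.1 g/mol = 513.4 mol.
(b) Mass of CaCl₂: 513.4 × 111 = 56,980 g.

(a) 0.757 ppm; (b) 57.0 kg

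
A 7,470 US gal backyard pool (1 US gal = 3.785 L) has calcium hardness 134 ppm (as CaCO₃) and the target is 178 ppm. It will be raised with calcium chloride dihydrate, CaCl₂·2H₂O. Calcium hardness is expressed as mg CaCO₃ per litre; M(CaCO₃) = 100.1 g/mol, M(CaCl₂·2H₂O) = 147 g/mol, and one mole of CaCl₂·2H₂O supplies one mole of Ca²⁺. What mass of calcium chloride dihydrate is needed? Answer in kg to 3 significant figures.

Volume: 7,470 US gal × 3.785 L/gal = 28,274 L.
Hardness to add: (178 − 134) = 44 mg/L as CaCO₃ × 28,274 L = 1244 g as CaCO₃.
Moles of Ca²⁺ (1 mol Ca²⁺ ≡ 1 mol CaCO₃): 1244 / 100.1 g/mol = 12.43 mol.
Mass of CaCl₂·2H₂O: 12.43 × 147 = 1827 g.

1.83 kg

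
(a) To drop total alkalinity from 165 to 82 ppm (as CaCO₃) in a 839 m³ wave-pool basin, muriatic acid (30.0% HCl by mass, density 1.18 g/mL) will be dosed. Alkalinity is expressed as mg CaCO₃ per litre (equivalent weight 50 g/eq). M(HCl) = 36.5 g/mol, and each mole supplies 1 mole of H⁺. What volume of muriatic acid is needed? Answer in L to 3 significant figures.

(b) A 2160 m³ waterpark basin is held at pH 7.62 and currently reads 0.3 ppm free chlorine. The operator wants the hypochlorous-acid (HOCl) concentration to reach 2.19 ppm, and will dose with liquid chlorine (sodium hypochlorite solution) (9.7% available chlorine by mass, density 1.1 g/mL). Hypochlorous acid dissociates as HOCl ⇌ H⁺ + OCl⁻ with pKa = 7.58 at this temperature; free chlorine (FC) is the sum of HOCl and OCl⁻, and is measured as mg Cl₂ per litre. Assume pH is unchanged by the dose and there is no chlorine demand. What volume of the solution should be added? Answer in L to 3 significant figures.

(a) Volume: 839 m³ = 839,000 L.
(a) Alkalinity to neutralize: (165 − 82) = 83 mg/L as CaCO₃ × 839,000 L = 69,640 g as CaCO₃.
(a) Equivalents of H⁺ required: 69,640 ÷ 50 g/eq = 1393 eq = 1393 mol HCl.
(a) Mass of HCl: 1393 × 36.5 = 50,840 g.
(a) Mass of 30.0% solution: 50,840 / 0.3 = 169,500 g.
(a) Volume: 169,500 g ÷ 1.18 g/mL = 143,600 mL.

(b) Volume: 2160 m³ = 2,160,000 L.
(b) [OCl⁻]/[HOCl] = 10^(pH − pKa) = 10^(7.62 − 7.58) = 1.096; fraction as HOCl = 1/(1 + 1.096) = 0.477.
(b) Free chlorine required for 2.19 ppm HOCl: 2.19 / 0.477 = 4.591 ppm.
(b) FC to add: 4.591 − 0.3 = 4.291 mg/L as Cl₂.
(b) Cl₂ equivalent: 4.291 mg/L × 2,160,000 L = 9269 g.
(b) Product at 9.7% available Cl: 9269 / 0.097 = 95,560 g.
(b) Volume: 95,560 g ÷ 1.1 g/mL = 86,870 mL.

(a) 144 L; (b) 86.9 L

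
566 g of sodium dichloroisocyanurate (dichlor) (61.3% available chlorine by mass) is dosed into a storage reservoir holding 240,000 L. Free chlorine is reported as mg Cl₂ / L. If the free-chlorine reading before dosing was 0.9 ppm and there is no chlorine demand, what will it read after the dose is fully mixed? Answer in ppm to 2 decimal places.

Available chlorine delivered: 566 g × 0.613 = 347 g as Cl₂.
Concentration rise: 347 g / 240,000 L = 1.446 mg/L = 1.45 ppm.
Final FC: 0.9 + 1.45 = 2.35 ppm.

2.35 ppm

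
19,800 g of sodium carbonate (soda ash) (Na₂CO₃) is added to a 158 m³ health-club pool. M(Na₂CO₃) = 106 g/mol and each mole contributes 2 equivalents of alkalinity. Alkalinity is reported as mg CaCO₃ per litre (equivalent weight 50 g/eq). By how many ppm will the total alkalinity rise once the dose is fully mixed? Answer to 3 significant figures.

Volume: 158 m³ = 158,000 L.
Moles of Na₂CO₃: 19,800 g ÷ 106 g/mol = 186.8 mol → 373.6 eq of alkalinity.
As CaCO₃: 373.6 eq × 50 g/eq = 18,680 g.
Rise: 18,680 g / 158,000 L × 1000 = 118.2 mg/L.

118 ppm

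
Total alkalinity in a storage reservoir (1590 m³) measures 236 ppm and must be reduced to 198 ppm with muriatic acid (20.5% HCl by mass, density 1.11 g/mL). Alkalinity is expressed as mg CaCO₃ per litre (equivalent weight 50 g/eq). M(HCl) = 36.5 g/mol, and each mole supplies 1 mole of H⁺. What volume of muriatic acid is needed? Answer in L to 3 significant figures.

194 L

Volume: 1590 m³ = 1,590,000 L.
Alkalinity to neutralize: (236 − 198) = 38 mg/L as CaCO₃ × 1,590,000 L = 60,420 g as CaCO₃.
Equivalents of H⁺ required: 60,420 ÷ 50 g/eq = 1208 eq = 1208 mol HCl.
Mass of HCl: 1208 × 36.5 = 44,110 g.
Mass of 20.5% solution: 44,110 / 0.205 = 215,200 g.
Volume: 215,200 g ÷ 1.11 g/mL = 193,800 mL.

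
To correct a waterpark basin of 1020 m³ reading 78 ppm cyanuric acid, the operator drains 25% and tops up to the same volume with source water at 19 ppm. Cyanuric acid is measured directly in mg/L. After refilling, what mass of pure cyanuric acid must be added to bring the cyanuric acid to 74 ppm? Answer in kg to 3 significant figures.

11.0 kg

Volume: 1020 m³ = 1,020,000 L.
After draining 25% and refilling: 78 × 0.75 + 19 × 0.25 = 63.25 ppm.
Deficit to target: 74 − 63.25 = 10.75 mg/L.
Mass: 10.75 mg/L × 1,020,000 L = 10,960 g cyanuric acid.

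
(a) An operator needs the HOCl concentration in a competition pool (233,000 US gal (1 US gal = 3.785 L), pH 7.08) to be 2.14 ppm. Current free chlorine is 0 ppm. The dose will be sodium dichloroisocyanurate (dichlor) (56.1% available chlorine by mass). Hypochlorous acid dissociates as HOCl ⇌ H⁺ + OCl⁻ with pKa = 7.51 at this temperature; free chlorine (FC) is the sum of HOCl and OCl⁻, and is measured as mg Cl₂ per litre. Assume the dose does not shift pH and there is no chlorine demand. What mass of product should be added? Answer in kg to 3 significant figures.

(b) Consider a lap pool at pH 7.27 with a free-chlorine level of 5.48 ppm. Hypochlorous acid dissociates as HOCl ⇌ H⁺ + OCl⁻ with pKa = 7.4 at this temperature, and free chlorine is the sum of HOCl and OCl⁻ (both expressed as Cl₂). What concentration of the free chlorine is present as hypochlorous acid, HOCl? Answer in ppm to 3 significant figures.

(a) 4.61 kg; (b) 3.15 ppm

(a) Volume: 233,000 US gal × 3.785 L/gal = 881,905 L.
(a) [OCl⁻]/[HOCl] = 10^(pH − pKa) = 10^(7.08 − 7.51) = 0.3715; fraction as HOCl = 1/(1 + 0.3715) = 0.7291.
(a) Free chlorine required for 2.14 ppm HOCl: 2.14 / 0.7291 = 2.935 ppm.
(a) FC to add: 2.935 − 0 = 2.935 mg/L as Cl₂.
(a) Cl₂ equivalent: 2.935 mg/L × 881,905 L = 2588 g.
(a) Product at 56.1% available Cl: 2588 / 0.561 = 4614 g.

(b) [OCl⁻]/[HOCl] = 10^(pH − pKa) = 10^(7.27 − 7.4) = 10^-0.13 = 0.7413.
(b) Fraction as HOCl = 1 / (1 + 0.7413) = 0.5743.
(b) HOCl = 0.5743 × 5.48 ppm = 3.147 ppm.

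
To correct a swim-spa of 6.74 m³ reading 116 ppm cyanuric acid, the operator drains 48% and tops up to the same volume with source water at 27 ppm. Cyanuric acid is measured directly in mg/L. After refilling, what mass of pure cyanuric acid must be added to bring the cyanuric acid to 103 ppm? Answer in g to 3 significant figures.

200 g

Volume: 6.74 m³ = 6,740 L.
After draining 48% and refilling: 116 × 0.52 + 27 × 0.48 = 73.28 ppm.
Deficit to target: 103 − 73.28 = 29.72 mg/L.
Mass: 29.72 mg/L × 6,740 L = 200.3 g cyanuric acid.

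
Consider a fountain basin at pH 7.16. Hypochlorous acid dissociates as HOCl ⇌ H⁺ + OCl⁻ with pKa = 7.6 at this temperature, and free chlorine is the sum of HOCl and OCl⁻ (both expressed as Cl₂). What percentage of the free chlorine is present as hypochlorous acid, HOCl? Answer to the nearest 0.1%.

[OCl⁻]/[HOCl] = 10^(pH − pKa) = 10^(7.16 − 7.6) = 10^-0.44 = 0.3631.
Fraction as HOCl = 1 / (1 + 0.3631) = 0.7336.

73.4%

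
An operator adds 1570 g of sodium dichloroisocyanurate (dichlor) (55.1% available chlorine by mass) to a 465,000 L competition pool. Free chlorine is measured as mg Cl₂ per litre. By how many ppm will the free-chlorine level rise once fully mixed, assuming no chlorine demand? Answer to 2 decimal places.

Available chlorine delivered: 1570 g × 0.551 = 865.1 g as Cl₂.
Concentration rise: 865.1 g / 465,000 L = 1.86 mg/L = 1.86 ppm.

1.86 ppm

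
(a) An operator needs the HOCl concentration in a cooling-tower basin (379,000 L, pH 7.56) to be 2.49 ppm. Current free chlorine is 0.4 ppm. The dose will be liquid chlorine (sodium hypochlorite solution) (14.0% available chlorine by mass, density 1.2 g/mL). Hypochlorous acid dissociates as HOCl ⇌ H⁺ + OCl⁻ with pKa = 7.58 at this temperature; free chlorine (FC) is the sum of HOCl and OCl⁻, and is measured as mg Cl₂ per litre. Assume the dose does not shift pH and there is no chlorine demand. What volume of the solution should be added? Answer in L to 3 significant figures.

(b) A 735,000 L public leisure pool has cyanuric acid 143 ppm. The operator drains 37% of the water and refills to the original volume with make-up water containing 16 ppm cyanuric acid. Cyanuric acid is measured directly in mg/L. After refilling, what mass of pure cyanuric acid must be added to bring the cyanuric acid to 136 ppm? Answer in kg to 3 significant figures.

(a) [OCl⁻]/[HOCl] = 10^(pH − pKa) = 10^(7.56 − 7.58) = 0.955; fraction as HOCl = 1/(1 + 0.955) = 0.5115.
(a) Free chlorine required for 2.49 ppm HOCl: 2.49 / 0.5115 = 4.868 ppm.
(a) FC to add: 4.868 − 0.4 = 4.468 mg/L as Cl₂.
(a) Cl₂ equivalent: 4.468 mg/L × 379,000 L = 1693 g.
(a) Product at 14.0% available Cl: 1693 / 0.14 = 12,100 g.
(a) Volume: 12,100 g ÷ 1.2 g/mL = 10,080 mL.

(b) After draining 37% and refilling: 143 × 0.63 + 16 × 0.37 = 96.01 ppm.
(b) Deficit to target: 136 − 96.01 = 39.99 mg/L.
(b) Mass: 39.99 mg/L × 735,000 L = 29,390 g cyanuric acid.

(a) 10.1 L; (b) 29.4 kg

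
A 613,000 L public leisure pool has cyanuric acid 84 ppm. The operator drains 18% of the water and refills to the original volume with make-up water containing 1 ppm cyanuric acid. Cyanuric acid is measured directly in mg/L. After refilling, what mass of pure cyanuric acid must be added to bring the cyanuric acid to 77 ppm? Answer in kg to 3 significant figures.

4.87 kg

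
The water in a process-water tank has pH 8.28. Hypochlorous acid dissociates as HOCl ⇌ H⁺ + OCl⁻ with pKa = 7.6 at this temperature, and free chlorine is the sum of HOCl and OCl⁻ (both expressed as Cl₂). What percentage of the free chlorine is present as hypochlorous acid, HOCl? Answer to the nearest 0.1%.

17.3%

[OCl⁻]/[HOCl] = 10^(pH − pKa) = 10^(8.28 − 7.6) = 10^0.68 = 4.786.
Fraction as HOCl = 1 / (1 + 4.786) = 0.1728.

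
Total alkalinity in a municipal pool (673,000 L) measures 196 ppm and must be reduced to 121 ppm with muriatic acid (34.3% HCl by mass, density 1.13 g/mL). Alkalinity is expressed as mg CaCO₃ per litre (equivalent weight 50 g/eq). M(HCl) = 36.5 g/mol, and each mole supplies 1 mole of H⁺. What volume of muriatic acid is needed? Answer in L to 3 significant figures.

95.1 L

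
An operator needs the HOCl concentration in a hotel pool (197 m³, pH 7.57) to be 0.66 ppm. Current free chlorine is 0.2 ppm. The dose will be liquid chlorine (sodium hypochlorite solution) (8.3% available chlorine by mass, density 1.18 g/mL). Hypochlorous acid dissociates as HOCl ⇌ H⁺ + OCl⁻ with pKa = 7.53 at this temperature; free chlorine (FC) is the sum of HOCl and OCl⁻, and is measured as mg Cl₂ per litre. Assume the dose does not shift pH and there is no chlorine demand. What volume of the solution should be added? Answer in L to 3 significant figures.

2.38 L

Volume: 197 m³ = 197,000 L.
[OCl⁻]/[HOCl] = 10^(pH − pKa) = 10^(7.57 − 7.53) = 1.096; fraction as HOCl = 1/(1 + 1.096) = 0.477.
Free chlorine required for 0.66 ppm HOCl: 0.66 / 0.477 = 1.384 ppm.
FC to add: 1.384 − 0.2 = 1.184 mg/L as Cl₂.
Cl₂ equivalent: 1.184 mg/L × 197,000 L = 233.2 g.
Product at 8.3% available Cl: 233.2 / 0.083 = 2809 g.
Volume: 2809 g ÷ 1.18 g/mL = 2381 mL.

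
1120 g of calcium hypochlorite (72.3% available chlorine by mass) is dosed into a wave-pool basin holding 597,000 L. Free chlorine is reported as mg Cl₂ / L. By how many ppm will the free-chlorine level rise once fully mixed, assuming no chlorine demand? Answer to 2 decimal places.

Available chlorine delivered: 1120 g × 0.723 = 809.8 g as Cl₂.
Concentration rise: 809.8 g / 597,000 L = 1.356 mg/L = 1.36 ppm.

1.36 ppm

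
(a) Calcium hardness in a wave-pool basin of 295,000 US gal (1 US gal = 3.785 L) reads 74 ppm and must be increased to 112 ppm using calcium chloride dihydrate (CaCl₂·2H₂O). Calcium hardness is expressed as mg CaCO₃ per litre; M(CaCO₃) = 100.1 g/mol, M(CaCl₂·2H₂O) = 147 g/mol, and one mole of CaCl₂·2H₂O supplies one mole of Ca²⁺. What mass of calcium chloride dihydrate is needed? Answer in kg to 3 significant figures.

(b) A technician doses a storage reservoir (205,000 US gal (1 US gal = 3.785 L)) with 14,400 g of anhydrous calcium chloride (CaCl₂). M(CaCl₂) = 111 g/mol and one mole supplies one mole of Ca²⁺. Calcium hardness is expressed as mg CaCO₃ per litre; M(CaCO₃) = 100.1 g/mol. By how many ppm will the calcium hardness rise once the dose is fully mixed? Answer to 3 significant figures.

(a) 62.3 kg; (b) 16.7 ppm

(a) Volume: 295,000 US gal × 3.785 L/gal = 1,116,575 L.
(a) Hardness to add: (112 − 74) = 38 mg/L as CaCO₃ × 1,116,575 L = 42,430 g as CaCO₃.
(a) Moles of Ca²⁺ (1 mol Ca²⁺ ≡ 1 mol CaCO₃): 42,430 / 100.1 g/mol = 423.9 mol.
(a) Mass of CaCl₂·2H₂O: 423.9 × 147 = 62,310 g.

(b) Volume: 205,000 US gal × 3.785 L/gal = 775,925 L.
(b) Moles of Ca²⁺: 14,400 g ÷ 111 g/mol = 129.7 mol.
(b) As CaCO₃: 129.7 mol × 100.1 g/mol = 12,990 g.
(b) Rise: 12,990 g / 775,925 L × 1000 = 16.74 mg/L.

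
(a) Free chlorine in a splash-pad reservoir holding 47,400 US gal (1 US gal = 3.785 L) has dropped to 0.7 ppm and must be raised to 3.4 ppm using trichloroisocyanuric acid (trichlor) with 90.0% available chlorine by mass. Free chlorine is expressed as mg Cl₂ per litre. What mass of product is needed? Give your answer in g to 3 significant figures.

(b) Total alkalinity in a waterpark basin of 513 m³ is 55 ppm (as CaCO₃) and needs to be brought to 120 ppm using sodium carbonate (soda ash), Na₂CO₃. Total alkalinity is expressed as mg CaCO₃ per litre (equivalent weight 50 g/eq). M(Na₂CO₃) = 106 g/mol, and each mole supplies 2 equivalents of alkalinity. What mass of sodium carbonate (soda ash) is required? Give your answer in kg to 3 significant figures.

(a) 538 g; (b) 35.3 kg

(a) Volume: 47,400 US gal × 3.785 L/gal = 179,409 L.
(a) Chlorine deficit: 3.4 − 0.7 = 2.7 ppm = 2.7 mg/L as Cl₂.
(a) Cl₂ equivalent needed: 2.7 mg/L × 179,409 L = 484,400 mg = 484.4 g.
(a) Product at 90.0% available chlorine: 484.4 / 0.9 = 538.2 g.

(b) Volume: 513 m³ = 513,000 L.
(b) Alkalinity to add: (120 − 55) = 65 mg/L as CaCO₃ × 513,000 L = 33,340 g as CaCO₃.
(b) Equivalents: 33,340 g ÷ 50 g/eq = 666.9 eq.
(b) Each mole of Na₂CO₃ supplies 2 eq, so 666.9 / 2 = 333.4 mol.
(b) Mass: 333.4 mol × 106 g/mol = 35,350 g.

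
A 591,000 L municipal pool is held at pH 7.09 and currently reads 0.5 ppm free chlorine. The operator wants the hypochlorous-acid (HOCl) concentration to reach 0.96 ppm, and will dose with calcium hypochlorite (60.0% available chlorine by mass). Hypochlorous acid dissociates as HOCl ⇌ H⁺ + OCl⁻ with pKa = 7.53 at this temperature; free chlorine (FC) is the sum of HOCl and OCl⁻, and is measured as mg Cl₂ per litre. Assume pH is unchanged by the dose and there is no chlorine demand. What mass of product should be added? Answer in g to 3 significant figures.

796 g

[OCl⁻]/[HOCl] = 10^(pH − pKa) = 10^(7.09 − 7.53) = 0.3631; fraction as HOCl = 1/(1 + 0.3631) = 0.7336.
Free chlorine required for 0.96 ppm HOCl: 0.96 / 0.7336 = 1.309 ppm.
FC to add: 1.309 − 0.5 = 0.8086 mg/L as Cl₂.
Cl₂ equivalent: 0.8086 mg/L × 591,000 L = 477.9 g.
Product at 60.0% available Cl: 477.9 / 0.6 = 796.4 g.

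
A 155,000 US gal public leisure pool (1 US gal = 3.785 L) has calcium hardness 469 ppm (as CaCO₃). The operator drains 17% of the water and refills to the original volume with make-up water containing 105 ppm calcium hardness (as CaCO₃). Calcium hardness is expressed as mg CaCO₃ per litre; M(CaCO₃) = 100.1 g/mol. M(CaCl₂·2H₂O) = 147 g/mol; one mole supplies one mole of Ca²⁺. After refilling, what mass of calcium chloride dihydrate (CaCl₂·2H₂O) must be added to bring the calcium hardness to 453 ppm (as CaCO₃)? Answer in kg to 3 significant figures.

39.5 kg

Volume: 155,000 US gal × 3.785 L/gal = 586,675 L.
After draining 17% and refilling: 469 × 0.83 + 105 × 0.17 = 407.12 ppm.
Deficit to target: 453 − 407.12 = 45.88 mg/L.
As CaCO₃: 45.88 mg/L × 586,675 L = 26,920 g; ÷ 100.1 = 268.9 mol Ca²⁺.
Mass: 268.9 × 147 = 39,530 g.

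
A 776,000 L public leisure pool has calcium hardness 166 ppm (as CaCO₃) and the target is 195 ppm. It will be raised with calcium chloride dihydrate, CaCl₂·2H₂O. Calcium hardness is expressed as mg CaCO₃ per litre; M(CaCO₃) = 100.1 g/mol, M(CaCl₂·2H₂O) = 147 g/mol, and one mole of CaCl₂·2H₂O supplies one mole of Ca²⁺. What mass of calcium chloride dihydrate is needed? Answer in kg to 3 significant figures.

33.0 kg

Hardness to add: (195 − 166) = 29 mg/L as CaCO₃ × 776,000 L = 22,500 g as CaCO₃.
Moles of Ca²⁺ (1 mol Ca²⁺ ≡ 1 mol CaCO₃): 22,500 / 100.1 g/mol = 224.8 mol.
Mass of CaCl₂·2H₂O: 224.8 × 147 = 33,050 g.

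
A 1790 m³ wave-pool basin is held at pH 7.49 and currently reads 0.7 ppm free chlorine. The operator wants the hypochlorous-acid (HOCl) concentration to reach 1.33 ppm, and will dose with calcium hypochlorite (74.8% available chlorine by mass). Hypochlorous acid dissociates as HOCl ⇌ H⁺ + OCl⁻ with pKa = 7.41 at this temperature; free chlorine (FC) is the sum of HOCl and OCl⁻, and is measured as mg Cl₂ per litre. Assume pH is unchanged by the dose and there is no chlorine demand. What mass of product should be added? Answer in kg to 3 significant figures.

Volume: 1790 m³ = 1,790,000 L.
[OCl⁻]/[HOCl] = 10^(pH − pKa) = 10^(7.49 − 7.41) = 1.202; fraction as HOCl = 1/(1 + 1.202) = 0.4541.
Free chlorine required for 1.33 ppm HOCl: 1.33 / 0.4541 = 2.929 ppm.
FC to add: 2.929 − 0.7 = 2.229 mg/L as Cl₂.
Cl₂ equivalent: 2.229 mg/L × 1,790,000 L = 3990 g.
Product at 74.8% available Cl: 3990 / 0.748 = 5334 g.

5.33 kg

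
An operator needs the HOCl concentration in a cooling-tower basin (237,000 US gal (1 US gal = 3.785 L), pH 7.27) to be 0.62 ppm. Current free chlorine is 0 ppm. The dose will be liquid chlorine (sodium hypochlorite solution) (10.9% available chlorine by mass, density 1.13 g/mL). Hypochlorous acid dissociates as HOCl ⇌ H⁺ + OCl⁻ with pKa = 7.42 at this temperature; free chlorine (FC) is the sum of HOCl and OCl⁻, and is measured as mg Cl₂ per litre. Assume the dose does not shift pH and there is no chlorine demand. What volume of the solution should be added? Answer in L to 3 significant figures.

Volume: 237,000 US gal × 3.785 L/gal = 897,045 L.
[OCl⁻]/[HOCl] = 10^(pH − pKa) = 10^(7.27 − 7.42) = 0.7079; fraction as HOCl = 1/(1 + 0.7079) = 0.5855.
Free chlorine required for 0.62 ppm HOCl: 0.62 / 0.5855 = 1.059 ppm.
FC to add: 1.059 − 0 = 1.059 mg/L as Cl₂.
Cl₂ equivalent: 1.059 mg/L × 897,045 L = 949.9 g.
Product at 10.9% available Cl: 949.9 / 0.109 = 8715 g.
Volume: 8715 g ÷ 1.13 g/mL = 7712 mL.

7.71 L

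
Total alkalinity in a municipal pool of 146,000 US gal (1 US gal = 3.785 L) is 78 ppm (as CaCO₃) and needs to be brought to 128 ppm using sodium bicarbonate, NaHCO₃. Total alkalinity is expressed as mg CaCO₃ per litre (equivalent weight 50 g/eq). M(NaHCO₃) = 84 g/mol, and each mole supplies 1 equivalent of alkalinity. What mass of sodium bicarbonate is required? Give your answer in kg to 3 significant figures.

46.4 kg

Volume: 146,000 US gal × 3.785 L/gal = 552,610 L.
Alkalinity to add: (128 − 78) = 50 mg/L as CaCO₃ × 552,610 L = 27,630 g as CaCO₃.
Equivalents: 27,630 g ÷ 50 g/eq = 552.6 eq.
NaHCO₃ supplies 1 eq per mole → 552.6 mol.
Mass: 552.6 mol × 84 g/mol = 46,420 g.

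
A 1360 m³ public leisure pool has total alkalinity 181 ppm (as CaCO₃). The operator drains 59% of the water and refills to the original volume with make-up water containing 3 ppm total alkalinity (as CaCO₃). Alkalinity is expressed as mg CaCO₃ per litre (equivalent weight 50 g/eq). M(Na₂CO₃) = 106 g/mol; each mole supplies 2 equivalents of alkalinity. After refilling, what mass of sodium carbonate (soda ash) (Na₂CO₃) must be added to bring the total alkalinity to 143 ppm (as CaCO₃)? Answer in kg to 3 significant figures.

96.6 kg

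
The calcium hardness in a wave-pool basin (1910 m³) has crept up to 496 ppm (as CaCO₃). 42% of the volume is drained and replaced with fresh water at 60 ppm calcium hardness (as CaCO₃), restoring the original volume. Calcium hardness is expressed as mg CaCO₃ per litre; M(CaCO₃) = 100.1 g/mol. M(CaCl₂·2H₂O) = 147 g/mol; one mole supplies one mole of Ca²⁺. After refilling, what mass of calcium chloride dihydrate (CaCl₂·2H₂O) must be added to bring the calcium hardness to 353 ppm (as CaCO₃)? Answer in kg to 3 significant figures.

113 kg

Volume: 1910 m³ = 1,910,000 L.
After draining 42% and refilling: 496 × 0.58 + 60 × 0.42 = 312.88 ppm.
Deficit to target: 353 − 312.88 = 40.12 mg/L.
As CaCO₃: 40.12 mg/L × 1,910,000 L = 76,630 g; ÷ 100.1 = 765.5 mol Ca²⁺.
Mass: 765.5 × 147 = 112,500 g.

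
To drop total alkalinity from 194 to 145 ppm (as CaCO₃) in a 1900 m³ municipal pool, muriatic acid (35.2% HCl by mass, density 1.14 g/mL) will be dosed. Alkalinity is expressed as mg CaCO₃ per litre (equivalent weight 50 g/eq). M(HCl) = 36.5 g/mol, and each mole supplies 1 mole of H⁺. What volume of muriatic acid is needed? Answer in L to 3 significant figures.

169 L

Volume: 1900 m³ = 1,900,000 L.
Alkalinity to neutralize: (194 − 145) = 49 mg/L as CaCO₃ × 1,900,000 L = 93,100 g as CaCO₃.
Equivalents of H⁺ required: 93,100 ÷ 50 g/eq = 1862 eq = 1862 mol HCl.
Mass of HCl: 1862 × 36.5 = 67,960 g.
Mass of 35.2% solution: 67,960 / 0.352 = 193,100 g.
Volume: 193,100 g ÷ 1.14 g/mL = 169,400 mL.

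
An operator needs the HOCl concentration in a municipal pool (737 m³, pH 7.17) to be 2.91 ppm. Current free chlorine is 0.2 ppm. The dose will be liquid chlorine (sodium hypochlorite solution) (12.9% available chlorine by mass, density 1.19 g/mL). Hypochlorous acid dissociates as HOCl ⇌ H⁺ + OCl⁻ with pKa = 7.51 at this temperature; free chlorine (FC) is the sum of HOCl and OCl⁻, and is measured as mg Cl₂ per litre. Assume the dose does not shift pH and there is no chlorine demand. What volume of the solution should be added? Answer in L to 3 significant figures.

Volume: 737 m³ = 737,000 L.
[OCl⁻]/[HOCl] = 10^(pH − pKa) = 10^(7.17 − 7.51) = 0.4571; fraction as HOCl = 1/(1 + 0.4571) = 0.6863.
Free chlorine required for 2.91 ppm HOCl: 2.91 / 0.6863 = 4.24 ppm.
FC to add: 4.24 − 0.2 = 4.04 mg/L as Cl₂.
Cl₂ equivalent: 4.04 mg/L × 737,000 L = 2978 g.
Product at 12.9% available Cl: 2978 / 0.129 = 23,080 g.
Volume: 23,080 g ÷ 1.19 g/mL = 19,400 mL.

19.4 L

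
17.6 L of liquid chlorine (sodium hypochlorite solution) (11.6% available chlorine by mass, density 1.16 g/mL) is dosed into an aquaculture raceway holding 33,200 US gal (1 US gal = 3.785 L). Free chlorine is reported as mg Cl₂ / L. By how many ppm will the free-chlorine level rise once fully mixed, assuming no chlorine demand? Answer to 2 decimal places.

18.85 ppm

Volume: 33,200 US gal × 3.785 L/gal = 125,662 L.
Mass of solution: 17.6 L × 1000 mL/L × 1.16 g/mL = 20,420 g.
Available chlorine delivered: 20,420 g × 0.116 = 2368 g as Cl₂.
Concentration rise: 2368 g / 125,662 L = 18.85 mg/L = 18.85 ppm.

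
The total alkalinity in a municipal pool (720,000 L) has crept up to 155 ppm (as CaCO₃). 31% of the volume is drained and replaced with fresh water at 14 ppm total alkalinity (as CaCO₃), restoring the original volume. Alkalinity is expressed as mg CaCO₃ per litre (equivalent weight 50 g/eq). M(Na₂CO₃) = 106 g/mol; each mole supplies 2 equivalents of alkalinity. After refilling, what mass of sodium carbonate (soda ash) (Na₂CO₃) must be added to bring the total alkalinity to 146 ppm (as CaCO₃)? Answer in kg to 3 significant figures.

After draining 31% and refilling: 155 × 0.69 + 14 × 0.31 = 111.29 ppm.
Deficit to target: 146 − 111.29 = 34.71 mg/L.
As CaCO₃: 34.71 mg/L × 720,000 L = 24,990 g; ÷ 50 g/eq ÷ 2 = 249.9 mol Na₂CO₃.
Mass: 249.9 × 106 = 26,490 g.

26.5 kg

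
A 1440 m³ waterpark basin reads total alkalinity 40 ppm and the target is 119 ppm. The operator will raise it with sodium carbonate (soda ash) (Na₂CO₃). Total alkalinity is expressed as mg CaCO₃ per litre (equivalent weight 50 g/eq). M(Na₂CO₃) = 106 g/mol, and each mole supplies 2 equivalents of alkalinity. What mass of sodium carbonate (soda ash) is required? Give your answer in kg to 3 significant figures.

121 kg

Volume: 1440 m³ = 1,440,000 L.
Alkalinity to add: (119 − 40) = 79 mg/L as CaCO₃ × 1,440,000 L = 113,800 g as CaCO₃.
Equivalents: 113,800 g ÷ 50 g/eq = 2275 eq.
Each mole of Na₂CO₃ supplies 2 eq, so 2275 / 2 = 1138 mol.
Mass: 1138 mol × 106 g/mol = 120,600 g.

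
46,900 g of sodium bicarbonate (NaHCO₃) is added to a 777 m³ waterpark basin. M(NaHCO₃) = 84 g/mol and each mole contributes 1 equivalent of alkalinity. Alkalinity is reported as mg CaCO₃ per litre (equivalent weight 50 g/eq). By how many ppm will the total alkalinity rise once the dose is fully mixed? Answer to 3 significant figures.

Volume: 777 m³ = 777,000 L.
Moles of NaHCO₃: 46,900 g ÷ 84 g/mol = 558.3 mol → 558.3 eq of alkalinity.
As CaCO₃: 558.3 eq × 50 g/eq = 27,920 g.
Rise: 27,920 g / 777,000 L × 1000 = 35.93 mg/L.

35.9 ppm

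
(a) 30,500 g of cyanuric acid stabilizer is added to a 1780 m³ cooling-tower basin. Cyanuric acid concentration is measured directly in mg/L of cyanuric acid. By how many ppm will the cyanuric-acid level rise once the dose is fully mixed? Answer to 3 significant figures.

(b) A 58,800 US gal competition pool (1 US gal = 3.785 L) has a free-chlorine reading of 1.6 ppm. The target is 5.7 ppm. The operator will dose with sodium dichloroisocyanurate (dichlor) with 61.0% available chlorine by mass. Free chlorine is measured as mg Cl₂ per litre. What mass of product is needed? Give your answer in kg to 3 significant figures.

(a) 17.1 ppm; (b) 1.50 kg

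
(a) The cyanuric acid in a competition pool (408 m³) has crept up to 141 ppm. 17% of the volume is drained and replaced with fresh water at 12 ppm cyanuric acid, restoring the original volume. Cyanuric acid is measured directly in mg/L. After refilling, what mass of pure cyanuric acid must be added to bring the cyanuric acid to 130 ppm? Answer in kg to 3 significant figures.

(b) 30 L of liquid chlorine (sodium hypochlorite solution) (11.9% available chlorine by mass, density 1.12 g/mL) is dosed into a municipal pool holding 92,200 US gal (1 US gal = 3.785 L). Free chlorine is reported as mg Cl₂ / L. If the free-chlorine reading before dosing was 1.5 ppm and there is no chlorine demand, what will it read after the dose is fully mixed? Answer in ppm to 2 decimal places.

(a) 4.46 kg; (b) 12.96 ppm

(a) Volume: 408 m³ = 408,000 L.
(a) After draining 17% and refilling: 141 × 0.83 + 12 × 0.17 = 119.07 ppm.
(a) Deficit to target: 130 − 119.07 = 10.93 mg/L.
(a) Mass: 10.93 mg/L × 408,000 L = 4459 g cyanuric acid.

(b) Volume: 92,200 US gal × 3.785 L/gal = 348,977 L.
(b) Mass of solution: 30 L × 1000 mL/L × 1.12 g/mL = 33,600 g.
(b) Available chlorine delivered: 33,600 g × 0.119 = 3998 g as Cl₂.
(b) Concentration rise: 3998 g / 348,977 L = 11.46 mg/L = 11.46 ppm.
(b) Final FC: 1.5 + 11.46 = 12.96 ppm.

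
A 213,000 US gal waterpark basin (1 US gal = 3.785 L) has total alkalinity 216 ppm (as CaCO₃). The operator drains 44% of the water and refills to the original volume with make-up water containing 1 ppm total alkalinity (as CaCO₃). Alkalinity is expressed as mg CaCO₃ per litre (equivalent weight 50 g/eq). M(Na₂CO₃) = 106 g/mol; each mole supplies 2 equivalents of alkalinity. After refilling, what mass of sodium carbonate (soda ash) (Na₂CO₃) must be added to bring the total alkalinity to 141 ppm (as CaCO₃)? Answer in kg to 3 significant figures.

16.7 kg

Volume: 213,000 US gal × 3.785 L/gal = 806,205 L.
After draining 44% and refilling: 216 × 0.56 + 1 × 0.44 = 121.4 ppm.
Deficit to target: 141 − 121.4 = 19.6 mg/L.
As CaCO₃: 19.6 mg/L × 806,205 L = 15,800 g; ÷ 50 g/eq ÷ 2 = 158 mol Na₂CO₃.
Mass: 158 × 106 = 16,750 g.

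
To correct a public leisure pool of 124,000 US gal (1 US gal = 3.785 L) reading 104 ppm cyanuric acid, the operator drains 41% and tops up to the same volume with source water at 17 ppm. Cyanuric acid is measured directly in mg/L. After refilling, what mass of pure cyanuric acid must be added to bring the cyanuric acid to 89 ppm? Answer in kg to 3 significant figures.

Volume: 124,000 US gal × 3.785 L/gal = 469,340 L.
After draining 41% and refilling: 104 × 0.59 + 17 × 0.41 = 68.33 ppm.
Deficit to target: 89 − 68.33 = 20.67 mg/L.
Mass: 20.67 mg/L × 469,340 L = 9701 g cyanuric acid.

9.70 kg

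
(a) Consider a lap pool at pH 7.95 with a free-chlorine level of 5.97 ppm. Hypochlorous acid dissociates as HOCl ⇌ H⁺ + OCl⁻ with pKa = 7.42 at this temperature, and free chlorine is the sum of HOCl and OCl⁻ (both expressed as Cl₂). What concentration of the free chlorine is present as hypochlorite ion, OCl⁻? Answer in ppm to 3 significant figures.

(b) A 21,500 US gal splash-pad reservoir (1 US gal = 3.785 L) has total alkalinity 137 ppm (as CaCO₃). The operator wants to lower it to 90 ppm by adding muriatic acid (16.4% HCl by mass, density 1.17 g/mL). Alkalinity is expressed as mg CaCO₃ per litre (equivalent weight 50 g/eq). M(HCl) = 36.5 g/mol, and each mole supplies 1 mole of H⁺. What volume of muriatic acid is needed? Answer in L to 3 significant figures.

(a) 4.61 ppm; (b) 14.6 L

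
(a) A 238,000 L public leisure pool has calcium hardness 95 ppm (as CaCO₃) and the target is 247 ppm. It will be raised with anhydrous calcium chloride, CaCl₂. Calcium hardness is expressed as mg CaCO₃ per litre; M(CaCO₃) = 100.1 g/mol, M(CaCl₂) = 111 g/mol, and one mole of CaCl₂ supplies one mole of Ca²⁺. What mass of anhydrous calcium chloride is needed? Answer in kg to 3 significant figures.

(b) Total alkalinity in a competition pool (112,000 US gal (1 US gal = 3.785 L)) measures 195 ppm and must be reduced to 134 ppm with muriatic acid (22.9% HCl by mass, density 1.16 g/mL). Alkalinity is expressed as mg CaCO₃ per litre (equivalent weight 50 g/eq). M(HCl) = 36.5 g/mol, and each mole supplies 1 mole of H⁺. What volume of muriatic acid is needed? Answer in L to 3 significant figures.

(a) 40.1 kg; (b) 71.1 L

(a) Hardness to add: (247 − 95) = 152 mg/L as CaCO₃ × 238,000 L = 36,180 g as CaCO₃.
(a) Moles of Ca²⁺ (1 mol Ca²⁺ ≡ 1 mol CaCO₃): 36,180 / 100.1 g/mol = 361.4 mol.
(a) Mass of CaCl₂: 361.4 × 111 = 40,120 g.

(b) Volume: 112,000 US gal × 3.785 L/gal = 423,920 L.
(b) Alkalinity to neutralize: (195 − 134) = 61 mg/L as CaCO₃ × 423,920 L = 25,860 g as CaCO₃.
(b) Equivalents of H⁺ required: 25,860 ÷ 50 g/eq = 517.2 eq = 517.2 mol HCl.
(b) Mass of HCl: 517.2 × 36.5 = 18,880 g.
(b) Mass of 22.9% solution: 18,880 / 0.229 = 82,430 g.
(b) Volume: 82,430 g ÷ 1.16 g/mL = 71,060 mL.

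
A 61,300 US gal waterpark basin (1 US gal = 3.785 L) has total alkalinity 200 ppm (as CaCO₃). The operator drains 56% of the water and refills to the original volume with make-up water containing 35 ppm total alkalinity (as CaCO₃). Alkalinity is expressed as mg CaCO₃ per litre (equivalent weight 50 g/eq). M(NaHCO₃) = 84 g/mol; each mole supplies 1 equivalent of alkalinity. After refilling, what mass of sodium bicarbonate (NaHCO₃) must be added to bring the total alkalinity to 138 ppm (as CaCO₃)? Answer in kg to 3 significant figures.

11.8 kg

Volume: 61,300 US gal × 3.785 L/gal = 232,020 L.
After draining 56% and refilling: 200 × 0.44 + 35 × 0.56 = 107.6 ppm.
Deficit to target: 138 − 107.6 = 30.4 mg/L.
As CaCO₃: 30.4 mg/L × 232,020 L = 7053 g; ÷ 50 g/eq ÷ 1 = 141.1 mol NaHCO₃.
Mass: 141.1 × 84 = 11,850 g.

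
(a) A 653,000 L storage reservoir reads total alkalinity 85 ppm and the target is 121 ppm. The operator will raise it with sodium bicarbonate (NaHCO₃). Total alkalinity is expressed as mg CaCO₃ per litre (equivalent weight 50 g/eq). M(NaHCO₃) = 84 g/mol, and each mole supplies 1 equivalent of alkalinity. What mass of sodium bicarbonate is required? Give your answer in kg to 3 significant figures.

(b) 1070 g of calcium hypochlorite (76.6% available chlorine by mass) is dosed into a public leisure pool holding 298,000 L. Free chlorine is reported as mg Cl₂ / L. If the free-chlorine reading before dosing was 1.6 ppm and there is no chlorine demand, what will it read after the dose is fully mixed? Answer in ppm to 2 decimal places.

(a) Alkalinity to add: (121 − 85) = 36 mg/L as CaCO₃ × 653,000 L = 23,510 g as CaCO₃.
(a) Equivalents: 23,510 g ÷ 50 g/eq = 470.2 eq.
(a) NaHCO₃ supplies 1 eq per mole → 470.2 mol.
(a) Mass: 470.2 mol × 84 g/mol = 39,490 g.

(b) Available chlorine delivered: 1070 g × 0.766 = 819.6 g as Cl₂.
(b) Concentration rise: 819.6 g / 298,000 L = 2.75 mg/L = 2.75 ppm.
(b) Final FC: 1.6 + 2.75 = 4.35 ppm.

(a) 39.5 kg; (b) 4.35 ppm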